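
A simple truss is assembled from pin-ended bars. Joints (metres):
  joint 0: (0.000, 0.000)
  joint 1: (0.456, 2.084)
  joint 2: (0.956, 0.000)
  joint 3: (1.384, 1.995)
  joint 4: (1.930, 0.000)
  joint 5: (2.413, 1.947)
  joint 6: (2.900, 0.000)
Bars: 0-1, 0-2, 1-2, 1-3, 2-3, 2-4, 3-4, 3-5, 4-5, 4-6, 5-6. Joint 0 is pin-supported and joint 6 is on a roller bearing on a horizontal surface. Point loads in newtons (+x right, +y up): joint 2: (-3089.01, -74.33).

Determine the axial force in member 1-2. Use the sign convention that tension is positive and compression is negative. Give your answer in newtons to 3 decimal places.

53.548

N=7 nodes, M=11 members, R=3 reactions → 2N=14, M+R=14
member 0 (0-1): L=2.1333, (cx,cy)=(0.2138,0.9769)
member 1 (0-2): L=0.9560, (cx,cy)=(1.0000,0.0000)
member 2 (1-2): L=2.1431, (cx,cy)=(0.2333,-0.9724)
member 3 (1-3): L=0.9323, (cx,cy)=(0.9954,-0.0955)
member 4 (2-3): L=2.0404, (cx,cy)=(0.2098,0.9778)
member 5 (2-4): L=0.9740, (cx,cy)=(1.0000,0.0000)
member 6 (3-4): L=2.0684, (cx,cy)=(0.2640,-0.9645)
member 7 (3-5): L=1.0301, (cx,cy)=(0.9989,-0.0466)
member 8 (4-5): L=2.0060, (cx,cy)=(0.2408,0.9706)
member 9 (4-6): L=0.9700, (cx,cy)=(1.0000,0.0000)
member 10 (5-6): L=2.0070, (cx,cy)=(0.2427,-0.9701)
solve A·x = −loads:
  F[0-1] = -51.0056 N (compression)
  F[0-2] = -3078.1074 N (compression)
  F[1-2] = +53.5482 N (tension)
  F[1-3] = -23.5029 N (compression)
  F[2-3] = +22.7660 N (tension)
  F[2-4] = +18.6200 N (tension)
  F[3-4] = -24.8207 N (compression)
  F[3-5] = -12.0811 N (compression)
  F[4-5] = +24.6660 N (tension)
  F[4-6] = +6.1290 N (tension)
  F[5-6] = -25.2582 N (compression)
  Rx@0 = +3089.0100 N
  Ry@0 = +49.8267 N
  Ry@6 = +24.5033 N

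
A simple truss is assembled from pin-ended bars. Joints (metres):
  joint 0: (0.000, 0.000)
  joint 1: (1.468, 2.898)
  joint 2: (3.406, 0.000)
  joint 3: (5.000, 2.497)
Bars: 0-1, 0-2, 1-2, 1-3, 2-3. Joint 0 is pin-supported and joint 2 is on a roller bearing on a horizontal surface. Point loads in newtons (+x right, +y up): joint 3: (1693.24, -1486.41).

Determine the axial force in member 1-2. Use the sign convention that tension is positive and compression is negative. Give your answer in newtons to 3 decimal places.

N=4 nodes, M=5 members, R=3 reactions → 2N=8, M+R=8
member 0 (0-1): L=3.2486, (cx,cy)=(0.4519,0.8921)
member 1 (0-2): L=3.4060, (cx,cy)=(1.0000,0.0000)
member 2 (1-2): L=3.4863, (cx,cy)=(0.5559,-0.8313)
member 3 (1-3): L=3.5547, (cx,cy)=(0.9936,-0.1128)
member 4 (2-3): L=2.9624, (cx,cy)=(0.5381,0.8429)
solve A·x = −loads:
  F[0-1] = +2171.3198 N (tension)
  F[0-2] = +712.0501 N (tension)
  F[1-2] = -2666.6639 N (compression)
  F[1-3] = +2479.3913 N (tension)
  F[2-3] = -1431.6273 N (compression)
  Rx@0 = -1693.2400 N
  Ry@0 = -1936.9812 N
  Ry@2 = +3423.3912 N

-2666.664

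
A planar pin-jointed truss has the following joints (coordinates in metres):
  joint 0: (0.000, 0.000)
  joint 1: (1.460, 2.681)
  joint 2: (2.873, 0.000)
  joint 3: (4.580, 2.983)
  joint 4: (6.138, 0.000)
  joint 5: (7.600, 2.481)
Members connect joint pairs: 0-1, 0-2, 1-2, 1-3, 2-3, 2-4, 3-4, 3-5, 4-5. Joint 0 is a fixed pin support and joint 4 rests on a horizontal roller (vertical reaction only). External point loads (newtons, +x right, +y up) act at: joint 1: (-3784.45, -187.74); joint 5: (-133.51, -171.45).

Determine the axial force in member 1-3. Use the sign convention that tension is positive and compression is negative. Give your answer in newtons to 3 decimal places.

1858.877

N=6 nodes, M=9 members, R=3 reactions → 2N=12, M+R=12
member 0 (0-1): L=3.0528, (cx,cy)=(0.4783,0.8782)
member 1 (0-2): L=2.8730, (cx,cy)=(1.0000,0.0000)
member 2 (1-2): L=3.0306, (cx,cy)=(0.4662,-0.8847)
member 3 (1-3): L=3.1346, (cx,cy)=(0.9953,0.0963)
member 4 (2-3): L=3.4369, (cx,cy)=(0.4967,0.8679)
member 5 (2-4): L=3.2650, (cx,cy)=(1.0000,0.0000)
member 6 (3-4): L=3.3654, (cx,cy)=(0.4630,-0.8864)
member 7 (3-5): L=3.0614, (cx,cy)=(0.9865,-0.1640)
member 8 (4-5): L=2.8797, (cx,cy)=(0.5077,0.8615)
solve A·x = −loads:
  F[0-1] = -2060.0865 N (compression)
  F[0-2] = -2932.7127 N (compression)
  F[1-2] = +2035.3327 N (tension)
  F[1-3] = +1858.8772 N (tension)
  F[2-3] = -2074.5289 N (compression)
  F[2-4] = -953.3804 N (compression)
  F[3-4] = +1834.8583 N (tension)
  F[3-5] = -29.9866 N (compression)
  F[4-5] = -204.7111 N (compression)
  Rx@0 = +3917.9600 N
  Ry@0 = +1809.2109 N
  Ry@4 = -1450.0209 N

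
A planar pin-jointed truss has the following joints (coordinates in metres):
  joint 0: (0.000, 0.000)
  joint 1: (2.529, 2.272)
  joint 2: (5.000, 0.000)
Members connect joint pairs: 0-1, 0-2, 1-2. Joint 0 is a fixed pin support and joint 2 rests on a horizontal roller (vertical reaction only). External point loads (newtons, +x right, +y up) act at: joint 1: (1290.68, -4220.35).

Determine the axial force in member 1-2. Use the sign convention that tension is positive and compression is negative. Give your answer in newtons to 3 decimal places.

-4020.335

N=3 nodes, M=3 members, R=3 reactions → 2N=6, M+R=6
member 0 (0-1): L=3.3997, (cx,cy)=(0.7439,0.6683)
member 1 (0-2): L=5.0000, (cx,cy)=(1.0000,0.0000)
member 2 (1-2): L=3.3568, (cx,cy)=(0.7361,-0.6768)
solve A·x = −loads:
  F[0-1] = -2243.3280 N (compression)
  F[0-2] = +2959.4771 N (tension)
  F[1-2] = -4020.3354 N (compression)
  Rx@0 = -1290.6800 N
  Ry@0 = +1499.2120 N
  Ry@2 = +2721.1380 N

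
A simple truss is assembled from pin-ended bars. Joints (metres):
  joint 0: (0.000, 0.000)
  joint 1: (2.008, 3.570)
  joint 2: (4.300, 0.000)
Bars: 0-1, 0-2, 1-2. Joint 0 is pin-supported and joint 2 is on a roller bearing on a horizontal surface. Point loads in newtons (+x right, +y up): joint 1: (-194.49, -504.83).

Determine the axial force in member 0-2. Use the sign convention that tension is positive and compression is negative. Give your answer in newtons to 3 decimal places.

N=3 nodes, M=3 members, R=3 reactions → 2N=6, M+R=6
member 0 (0-1): L=4.0960, (cx,cy)=(0.4902,0.8716)
member 1 (0-2): L=4.3000, (cx,cy)=(1.0000,0.0000)
member 2 (1-2): L=4.2424, (cx,cy)=(0.5403,-0.8415)
solve A·x = −loads:
  F[0-1] = -493.9923 N (compression)
  F[0-2] = +47.6838 N (tension)
  F[1-2] = -88.2614 N (compression)
  Rx@0 = +194.4900 N
  Ry@0 = +430.5581 N
  Ry@2 = +74.2719 N

47.684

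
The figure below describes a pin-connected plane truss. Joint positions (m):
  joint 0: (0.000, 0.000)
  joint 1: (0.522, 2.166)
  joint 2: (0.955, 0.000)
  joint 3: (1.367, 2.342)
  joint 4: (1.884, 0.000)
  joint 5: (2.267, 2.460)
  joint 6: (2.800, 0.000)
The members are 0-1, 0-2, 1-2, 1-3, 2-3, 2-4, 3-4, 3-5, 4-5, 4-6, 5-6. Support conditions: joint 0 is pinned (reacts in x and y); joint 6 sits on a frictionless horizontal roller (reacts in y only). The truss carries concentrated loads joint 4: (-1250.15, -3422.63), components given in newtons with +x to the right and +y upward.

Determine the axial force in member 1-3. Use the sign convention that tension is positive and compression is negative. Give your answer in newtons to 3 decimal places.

-484.114

N=7 nodes, M=11 members, R=3 reactions → 2N=14, M+R=14
member 0 (0-1): L=2.2280, (cx,cy)=(0.2343,0.9722)
member 1 (0-2): L=0.9550, (cx,cy)=(1.0000,0.0000)
member 2 (1-2): L=2.2089, (cx,cy)=(0.1960,-0.9806)
member 3 (1-3): L=0.8631, (cx,cy)=(0.9790,0.2039)
member 4 (2-3): L=2.3780, (cx,cy)=(0.1733,0.9849)
member 5 (2-4): L=0.9290, (cx,cy)=(1.0000,0.0000)
member 6 (3-4): L=2.3984, (cx,cy)=(0.2156,-0.9765)
member 7 (3-5): L=0.9077, (cx,cy)=(0.9915,0.1300)
member 8 (4-5): L=2.4896, (cx,cy)=(0.1538,0.9881)
member 9 (4-6): L=0.9160, (cx,cy)=(1.0000,0.0000)
member 10 (5-6): L=2.5171, (cx,cy)=(0.2118,-0.9773)
solve A·x = −loads:
  F[0-1] = -1151.7456 N (compression)
  F[0-2] = -980.3081 N (compression)
  F[1-2] = +1041.1751 N (tension)
  F[1-3] = -484.1137 N (compression)
  F[2-3] = -1036.6521 N (compression)
  F[2-4] = -596.5997 N (compression)
  F[3-4] = +1029.1101 N (tension)
  F[3-5] = -882.8790 N (compression)
  F[4-5] = +2446.8409 N (tension)
  F[4-6] = +498.9706 N (tension)
  F[5-6] = -2356.3763 N (compression)
  Rx@0 = +1250.1500 N
  Ry@0 = +1119.6890 N
  Ry@6 = +2302.9410 N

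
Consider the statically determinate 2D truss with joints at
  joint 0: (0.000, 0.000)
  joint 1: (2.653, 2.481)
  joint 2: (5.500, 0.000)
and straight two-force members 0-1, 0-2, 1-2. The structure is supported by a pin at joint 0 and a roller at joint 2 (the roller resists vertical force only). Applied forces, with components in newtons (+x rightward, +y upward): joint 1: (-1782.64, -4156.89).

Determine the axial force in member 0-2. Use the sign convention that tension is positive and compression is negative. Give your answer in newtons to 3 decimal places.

N=3 nodes, M=3 members, R=3 reactions → 2N=6, M+R=6
member 0 (0-1): L=3.6323, (cx,cy)=(0.7304,0.6830)
member 1 (0-2): L=5.5000, (cx,cy)=(1.0000,0.0000)
member 2 (1-2): L=3.7763, (cx,cy)=(0.7539,-0.6570)
solve A·x = −loads:
  F[0-1] = -4327.5887 N (compression)
  F[0-2] = +1378.1728 N (tension)
  F[1-2] = -1828.0484 N (compression)
  Rx@0 = +1782.6400 N
  Ry@0 = +2955.8901 N
  Ry@2 = +1200.9999 N

1378.173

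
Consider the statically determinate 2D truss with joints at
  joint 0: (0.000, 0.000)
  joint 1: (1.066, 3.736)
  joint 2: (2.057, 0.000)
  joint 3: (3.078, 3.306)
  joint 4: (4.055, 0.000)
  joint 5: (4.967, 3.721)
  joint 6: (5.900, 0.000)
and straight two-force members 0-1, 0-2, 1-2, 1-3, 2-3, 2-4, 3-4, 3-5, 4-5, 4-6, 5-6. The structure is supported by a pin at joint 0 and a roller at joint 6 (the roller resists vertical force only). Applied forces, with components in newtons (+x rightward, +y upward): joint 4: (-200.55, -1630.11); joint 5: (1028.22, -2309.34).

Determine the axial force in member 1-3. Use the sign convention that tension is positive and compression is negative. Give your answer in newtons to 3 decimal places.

-135.169

N=7 nodes, M=11 members, R=3 reactions → 2N=14, M+R=14
member 0 (0-1): L=3.8851, (cx,cy)=(0.2744,0.9616)
member 1 (0-2): L=2.0570, (cx,cy)=(1.0000,0.0000)
member 2 (1-2): L=3.8652, (cx,cy)=(0.2564,-0.9666)
member 3 (1-3): L=2.0574, (cx,cy)=(0.9779,-0.2090)
member 4 (2-3): L=3.4601, (cx,cy)=(0.2951,0.9555)
member 5 (2-4): L=1.9980, (cx,cy)=(1.0000,0.0000)
member 6 (3-4): L=3.4473, (cx,cy)=(0.2834,-0.9590)
member 7 (3-5): L=1.9340, (cx,cy)=(0.9767,0.2146)
member 8 (4-5): L=3.8311, (cx,cy)=(0.2380,0.9713)
member 9 (4-6): L=1.8450, (cx,cy)=(1.0000,0.0000)
member 10 (5-6): L=3.8362, (cx,cy)=(0.2432,-0.9700)
solve A·x = −loads:
  F[0-1] = -235.5064 N (compression)
  F[0-2] = +892.2885 N (tension)
  F[1-2] = +263.5268 N (tension)
  F[1-3] = -135.1693 N (compression)
  F[2-3] = -266.5886 N (compression)
  F[2-4] = +1038.5194 N (tension)
  F[3-4] = +176.3952 N (tension)
  F[3-5] = -267.0616 N (compression)
  F[4-5] = +1504.1880 N (tension)
  F[4-6] = +930.9896 N (tension)
  F[5-6] = -3827.9208 N (compression)
  Rx@0 = -827.6700 N
  Ry@0 = +226.4679 N
  Ry@6 = +3712.9821 N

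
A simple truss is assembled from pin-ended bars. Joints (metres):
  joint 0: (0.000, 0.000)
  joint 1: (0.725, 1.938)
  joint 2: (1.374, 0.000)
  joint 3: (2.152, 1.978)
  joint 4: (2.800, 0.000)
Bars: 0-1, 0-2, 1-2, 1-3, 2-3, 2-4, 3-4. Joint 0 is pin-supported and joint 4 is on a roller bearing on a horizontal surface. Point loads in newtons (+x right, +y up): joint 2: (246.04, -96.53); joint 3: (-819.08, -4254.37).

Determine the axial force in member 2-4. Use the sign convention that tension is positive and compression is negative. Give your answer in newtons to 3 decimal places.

897.154

N=5 nodes, M=7 members, R=3 reactions → 2N=10, M+R=10
member 0 (0-1): L=2.0692, (cx,cy)=(0.3504,0.9366)
member 1 (0-2): L=1.3740, (cx,cy)=(1.0000,0.0000)
member 2 (1-2): L=2.0438, (cx,cy)=(0.3175,-0.9482)
member 3 (1-3): L=1.4276, (cx,cy)=(0.9996,0.0280)
member 4 (2-3): L=2.1255, (cx,cy)=(0.3660,0.9306)
member 5 (2-4): L=1.4260, (cx,cy)=(1.0000,0.0000)
member 6 (3-4): L=2.0814, (cx,cy)=(0.3113,-0.9503)
solve A·x = −loads:
  F[0-1] = -1721.4966 N (compression)
  F[0-2] = +30.1412 N (tension)
  F[1-2] = +1666.8958 N (tension)
  F[1-3] = -1132.9463 N (compression)
  F[2-3] = -1594.7629 N (compression)
  F[2-4] = +897.1538 N (tension)
  F[3-4] = -2881.7452 N (compression)
  Rx@0 = +573.0400 N
  Ry@0 = +1612.3656 N
  Ry@4 = +2738.5344 N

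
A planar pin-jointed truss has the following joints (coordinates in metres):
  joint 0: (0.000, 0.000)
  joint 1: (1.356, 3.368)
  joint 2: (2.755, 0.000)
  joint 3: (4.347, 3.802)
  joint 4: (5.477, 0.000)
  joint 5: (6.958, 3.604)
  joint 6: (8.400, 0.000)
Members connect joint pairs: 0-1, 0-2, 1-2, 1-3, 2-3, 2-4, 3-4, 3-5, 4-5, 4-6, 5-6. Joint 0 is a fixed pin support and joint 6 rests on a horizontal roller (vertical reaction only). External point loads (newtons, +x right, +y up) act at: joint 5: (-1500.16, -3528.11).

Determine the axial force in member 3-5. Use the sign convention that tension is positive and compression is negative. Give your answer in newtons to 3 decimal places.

-1846.471

N=7 nodes, M=11 members, R=3 reactions → 2N=14, M+R=14
member 0 (0-1): L=3.6307, (cx,cy)=(0.3735,0.9276)
member 1 (0-2): L=2.7550, (cx,cy)=(1.0000,0.0000)
member 2 (1-2): L=3.6470, (cx,cy)=(0.3836,-0.9235)
member 3 (1-3): L=3.0223, (cx,cy)=(0.9896,0.1436)
member 4 (2-3): L=4.1219, (cx,cy)=(0.3862,0.9224)
member 5 (2-4): L=2.7220, (cx,cy)=(1.0000,0.0000)
member 6 (3-4): L=3.9664, (cx,cy)=(0.2849,-0.9586)
member 7 (3-5): L=2.6185, (cx,cy)=(0.9971,-0.0756)
member 8 (4-5): L=3.8964, (cx,cy)=(0.3801,0.9249)
member 9 (4-6): L=2.9230, (cx,cy)=(1.0000,0.0000)
member 10 (5-6): L=3.8818, (cx,cy)=(0.3715,-0.9284)
solve A·x = −loads:
  F[0-1] = -1346.7519 N (compression)
  F[0-2] = -997.1762 N (compression)
  F[1-2] = +1201.3515 N (tension)
  F[1-3] = -973.9191 N (compression)
  F[2-3] = -1202.7808 N (compression)
  F[2-4] = -71.7795 N (compression)
  F[3-4] = +1448.9687 N (tension)
  F[3-5] = -1846.4710 N (compression)
  F[4-5] = -1501.6197 N (compression)
  F[4-6] = +911.7773 N (tension)
  F[5-6] = -2454.4485 N (compression)
  Rx@0 = +1500.1600 N
  Ry@0 = +1249.2990 N
  Ry@6 = +2278.8110 N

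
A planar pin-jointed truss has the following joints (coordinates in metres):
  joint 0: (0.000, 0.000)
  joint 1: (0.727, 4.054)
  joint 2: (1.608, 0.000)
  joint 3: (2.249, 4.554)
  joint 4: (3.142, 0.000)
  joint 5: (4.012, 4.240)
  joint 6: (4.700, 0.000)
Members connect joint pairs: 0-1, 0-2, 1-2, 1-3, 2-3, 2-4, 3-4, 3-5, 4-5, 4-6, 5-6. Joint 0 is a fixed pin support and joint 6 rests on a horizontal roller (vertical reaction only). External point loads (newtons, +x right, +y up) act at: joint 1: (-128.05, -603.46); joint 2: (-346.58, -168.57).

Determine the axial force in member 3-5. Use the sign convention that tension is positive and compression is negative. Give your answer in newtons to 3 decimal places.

-14.607

N=7 nodes, M=11 members, R=3 reactions → 2N=14, M+R=14
member 0 (0-1): L=4.1187, (cx,cy)=(0.1765,0.9843)
member 1 (0-2): L=1.6080, (cx,cy)=(1.0000,0.0000)
member 2 (1-2): L=4.1486, (cx,cy)=(0.2124,-0.9772)
member 3 (1-3): L=1.6020, (cx,cy)=(0.9500,0.3121)
member 4 (2-3): L=4.5989, (cx,cy)=(0.1394,0.9902)
member 5 (2-4): L=1.5340, (cx,cy)=(1.0000,0.0000)
member 6 (3-4): L=4.6407, (cx,cy)=(0.1924,-0.9813)
member 7 (3-5): L=1.7907, (cx,cy)=(0.9845,-0.1753)
member 8 (4-5): L=4.3283, (cx,cy)=(0.2010,0.9796)
member 9 (4-6): L=1.5580, (cx,cy)=(1.0000,0.0000)
member 10 (5-6): L=4.2955, (cx,cy)=(0.1602,-0.9871)
solve A·x = −loads:
  F[0-1] = -743.1322 N (compression)
  F[0-2] = -343.4573 N (compression)
  F[1-2] = +121.2831 N (tension)
  F[1-3] = -30.3967 N (compression)
  F[2-3] = +50.5466 N (tension)
  F[2-4] = +21.8331 N (tension)
  F[3-4] = -38.7287 N (compression)
  F[3-5] = -14.6069 N (compression)
  F[4-5] = +38.7968 N (tension)
  F[4-6] = +6.5824 N (tension)
  F[5-6] = -41.0968 N (compression)
  Rx@0 = +474.6300 N
  Ry@0 = +731.4638 N
  Ry@6 = +40.5662 N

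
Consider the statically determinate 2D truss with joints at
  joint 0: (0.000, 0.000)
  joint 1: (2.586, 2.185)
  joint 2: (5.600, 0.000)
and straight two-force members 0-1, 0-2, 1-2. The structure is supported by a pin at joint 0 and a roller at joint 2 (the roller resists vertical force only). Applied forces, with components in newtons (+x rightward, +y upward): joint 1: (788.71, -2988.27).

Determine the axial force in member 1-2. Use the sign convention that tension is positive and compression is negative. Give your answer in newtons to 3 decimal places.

N=3 nodes, M=3 members, R=3 reactions → 2N=6, M+R=6
member 0 (0-1): L=3.3855, (cx,cy)=(0.7638,0.6454)
member 1 (0-2): L=5.6000, (cx,cy)=(1.0000,0.0000)
member 2 (1-2): L=3.7227, (cx,cy)=(0.8096,-0.5869)
solve A·x = −loads:
  F[0-1] = -2015.1743 N (compression)
  F[0-2] = +2327.9917 N (tension)
  F[1-2] = -2875.3787 N (compression)
  Rx@0 = -788.7100 N
  Ry@0 = +1300.5919 N
  Ry@2 = +1687.6781 N

-2875.379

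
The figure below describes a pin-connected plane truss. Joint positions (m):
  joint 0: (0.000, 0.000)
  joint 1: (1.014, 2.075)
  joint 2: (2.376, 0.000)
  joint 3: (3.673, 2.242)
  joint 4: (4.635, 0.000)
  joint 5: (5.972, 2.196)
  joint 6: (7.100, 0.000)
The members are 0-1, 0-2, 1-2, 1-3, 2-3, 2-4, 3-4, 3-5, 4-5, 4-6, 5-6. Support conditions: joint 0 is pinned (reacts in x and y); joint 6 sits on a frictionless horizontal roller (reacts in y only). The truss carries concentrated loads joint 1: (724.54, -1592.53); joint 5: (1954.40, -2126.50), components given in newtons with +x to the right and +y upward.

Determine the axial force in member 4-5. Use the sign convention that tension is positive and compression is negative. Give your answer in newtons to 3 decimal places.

827.977

N=7 nodes, M=11 members, R=3 reactions → 2N=14, M+R=14
member 0 (0-1): L=2.3095, (cx,cy)=(0.4391,0.8985)
member 1 (0-2): L=2.3760, (cx,cy)=(1.0000,0.0000)
member 2 (1-2): L=2.4821, (cx,cy)=(0.5487,-0.8360)
member 3 (1-3): L=2.6642, (cx,cy)=(0.9980,0.0627)
member 4 (2-3): L=2.5901, (cx,cy)=(0.5007,0.8656)
member 5 (2-4): L=2.2590, (cx,cy)=(1.0000,0.0000)
member 6 (3-4): L=2.4397, (cx,cy)=(0.3943,-0.9190)
member 7 (3-5): L=2.2995, (cx,cy)=(0.9998,-0.0200)
member 8 (4-5): L=2.5710, (cx,cy)=(0.5200,0.8541)
member 9 (4-6): L=2.4650, (cx,cy)=(1.0000,0.0000)
member 10 (5-6): L=2.4688, (cx,cy)=(0.4569,-0.8895)
solve A·x = −loads:
  F[0-1] = -986.9070 N (compression)
  F[0-2] = +3112.2463 N (tension)
  F[1-2] = -894.4154 N (compression)
  F[1-3] = -668.3629 N (compression)
  F[2-3] = +863.8322 N (tension)
  F[2-4] = +2188.8872 N (tension)
  F[3-4] = -769.5671 N (compression)
  F[3-5] = +68.9785 N (tension)
  F[4-5] = +827.9769 N (tension)
  F[4-6] = +1454.8597 N (tension)
  F[5-6] = -3184.1370 N (compression)
  Rx@0 = -2678.9400 N
  Ry@0 = +886.6967 N
  Ry@6 = +2832.3333 N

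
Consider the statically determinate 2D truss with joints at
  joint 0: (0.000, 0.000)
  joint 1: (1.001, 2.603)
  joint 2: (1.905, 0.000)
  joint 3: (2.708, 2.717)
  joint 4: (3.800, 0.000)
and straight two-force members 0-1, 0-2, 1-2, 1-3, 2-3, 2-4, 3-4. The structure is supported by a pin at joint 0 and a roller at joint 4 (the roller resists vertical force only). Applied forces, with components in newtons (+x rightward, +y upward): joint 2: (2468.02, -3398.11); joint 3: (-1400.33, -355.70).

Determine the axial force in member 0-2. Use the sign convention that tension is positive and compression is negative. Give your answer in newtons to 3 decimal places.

N=5 nodes, M=7 members, R=3 reactions → 2N=10, M+R=10
member 0 (0-1): L=2.7888, (cx,cy)=(0.3589,0.9334)
member 1 (0-2): L=1.9050, (cx,cy)=(1.0000,0.0000)
member 2 (1-2): L=2.7555, (cx,cy)=(0.3281,-0.9447)
member 3 (1-3): L=1.7108, (cx,cy)=(0.9978,0.0666)
member 4 (2-3): L=2.8332, (cx,cy)=(0.2834,0.9590)
member 5 (2-4): L=1.8950, (cx,cy)=(1.0000,0.0000)
member 6 (3-4): L=2.9282, (cx,cy)=(0.3729,-0.9279)
solve A·x = −loads:
  F[0-1] = -2997.7977 N (compression)
  F[0-2] = +2143.6926 N (tension)
  F[1-2] = +2820.4853 N (tension)
  F[1-3] = -2005.7777 N (compression)
  F[2-3] = +765.1031 N (tension)
  F[2-4] = +384.1386 N (tension)
  F[3-4] = -1030.0801 N (compression)
  Rx@0 = -1067.6900 N
  Ry@0 = +2798.0367 N
  Ry@4 = +955.7733 N

2143.693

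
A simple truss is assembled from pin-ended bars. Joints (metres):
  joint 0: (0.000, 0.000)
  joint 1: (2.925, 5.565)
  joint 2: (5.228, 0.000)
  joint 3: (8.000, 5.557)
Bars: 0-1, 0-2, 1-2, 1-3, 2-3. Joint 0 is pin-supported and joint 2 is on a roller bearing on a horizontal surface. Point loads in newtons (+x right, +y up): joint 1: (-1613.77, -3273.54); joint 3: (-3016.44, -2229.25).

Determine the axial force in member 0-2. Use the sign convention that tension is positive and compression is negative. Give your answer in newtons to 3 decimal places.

N=4 nodes, M=5 members, R=3 reactions → 2N=8, M+R=8
member 0 (0-1): L=6.2869, (cx,cy)=(0.4653,0.8852)
member 1 (0-2): L=5.2280, (cx,cy)=(1.0000,0.0000)
member 2 (1-2): L=6.0227, (cx,cy)=(0.3824,-0.9240)
member 3 (1-3): L=5.0750, (cx,cy)=(1.0000,-0.0016)
member 4 (2-3): L=6.2100, (cx,cy)=(0.4464,0.8948)
solve A·x = −loads:
  F[0-1] = -5856.5684 N (compression)
  F[0-2] = -1905.4141 N (compression)
  F[1-2] = +2070.9448 N (tension)
  F[1-3] = -1902.9286 N (compression)
  F[2-3] = -2494.5644 N (compression)
  Rx@0 = +4630.2100 N
  Ry@0 = +5184.0988 N
  Ry@2 = +318.6912 N

-1905.414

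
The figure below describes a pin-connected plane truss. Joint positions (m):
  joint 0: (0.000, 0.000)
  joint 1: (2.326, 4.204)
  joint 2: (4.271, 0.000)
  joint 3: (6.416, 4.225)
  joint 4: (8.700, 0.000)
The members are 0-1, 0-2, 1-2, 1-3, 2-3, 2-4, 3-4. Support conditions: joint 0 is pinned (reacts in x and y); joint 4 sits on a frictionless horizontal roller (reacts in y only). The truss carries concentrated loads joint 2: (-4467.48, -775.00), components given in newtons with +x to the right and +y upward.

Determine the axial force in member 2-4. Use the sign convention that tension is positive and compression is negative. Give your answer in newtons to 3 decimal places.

N=5 nodes, M=7 members, R=3 reactions → 2N=10, M+R=10
member 0 (0-1): L=4.8046, (cx,cy)=(0.4841,0.8750)
member 1 (0-2): L=4.2710, (cx,cy)=(1.0000,0.0000)
member 2 (1-2): L=4.6321, (cx,cy)=(0.4199,-0.9076)
member 3 (1-3): L=4.0901, (cx,cy)=(1.0000,0.0051)
member 4 (2-3): L=4.7383, (cx,cy)=(0.4527,0.8917)
member 5 (2-4): L=4.4290, (cx,cy)=(1.0000,0.0000)
member 6 (3-4): L=4.8028, (cx,cy)=(0.4756,-0.8797)
solve A·x = −loads:
  F[0-1] = -450.8997 N (compression)
  F[0-2] = -4249.1894 N (compression)
  F[1-2] = +432.4544 N (tension)
  F[1-3] = -399.8805 N (compression)
  F[2-3] = +428.9896 N (tension)
  F[2-4] = +205.6750 N (tension)
  F[3-4] = -432.4974 N (compression)
  Rx@0 = +4467.4800 N
  Ry@0 = +394.5374 N
  Ry@4 = +380.4626 N

205.675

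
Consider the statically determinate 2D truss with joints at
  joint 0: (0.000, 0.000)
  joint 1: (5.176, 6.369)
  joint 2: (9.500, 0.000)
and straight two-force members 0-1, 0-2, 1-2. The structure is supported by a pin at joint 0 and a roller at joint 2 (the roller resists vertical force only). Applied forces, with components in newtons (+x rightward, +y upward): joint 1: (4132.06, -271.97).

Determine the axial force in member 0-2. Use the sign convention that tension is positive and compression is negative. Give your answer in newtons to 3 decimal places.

N=3 nodes, M=3 members, R=3 reactions → 2N=6, M+R=6
member 0 (0-1): L=8.2070, (cx,cy)=(0.6307,0.7760)
member 1 (0-2): L=9.5000, (cx,cy)=(1.0000,0.0000)
member 2 (1-2): L=7.6981, (cx,cy)=(0.5617,-0.8273)
solve A·x = −loads:
  F[0-1] = +3410.1591 N (tension)
  F[0-2] = +1981.3416 N (tension)
  F[1-2] = -3527.4321 N (compression)
  Rx@0 = -4132.0600 N
  Ry@0 = -2646.4307 N
  Ry@2 = +2918.4007 N

1981.342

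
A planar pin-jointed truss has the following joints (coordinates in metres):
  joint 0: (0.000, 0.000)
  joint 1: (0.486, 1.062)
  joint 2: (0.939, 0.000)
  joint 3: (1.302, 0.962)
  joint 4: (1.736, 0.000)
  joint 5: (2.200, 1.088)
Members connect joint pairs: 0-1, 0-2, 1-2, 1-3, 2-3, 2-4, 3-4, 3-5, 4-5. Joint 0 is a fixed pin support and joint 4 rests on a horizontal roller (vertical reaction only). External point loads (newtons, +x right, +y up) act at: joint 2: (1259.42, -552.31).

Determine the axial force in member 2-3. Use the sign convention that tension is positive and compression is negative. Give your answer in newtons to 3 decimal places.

288.318

N=6 nodes, M=9 members, R=3 reactions → 2N=12, M+R=12
member 0 (0-1): L=1.1679, (cx,cy)=(0.4161,0.9093)
member 1 (0-2): L=0.9390, (cx,cy)=(1.0000,0.0000)
member 2 (1-2): L=1.1546, (cx,cy)=(0.3924,-0.9198)
member 3 (1-3): L=0.8221, (cx,cy)=(0.9926,-0.1216)
member 4 (2-3): L=1.0282, (cx,cy)=(0.3530,0.9356)
member 5 (2-4): L=0.7970, (cx,cy)=(1.0000,0.0000)
member 6 (3-4): L=1.0554, (cx,cy)=(0.4112,-0.9115)
member 7 (3-5): L=0.9068, (cx,cy)=(0.9903,0.1390)
member 8 (4-5): L=1.1828, (cx,cy)=(0.3923,0.9198)
solve A·x = −loads:
  F[0-1] = -278.8564 N (compression)
  F[0-2] = +1375.4588 N (tension)
  F[1-2] = +307.1888 N (tension)
  F[1-3] = -238.3343 N (compression)
  F[2-3] = +288.3184 N (tension)
  F[2-4] = +134.7763 N (tension)
  F[3-4] = -327.7384 N (compression)
  F[3-5] = -0.0000 N (compression)
  F[4-5] = +0.0000 N (tension)
  Rx@0 = -1259.4200 N
  Ry@0 = +253.5663 N
  Ry@4 = +298.7437 N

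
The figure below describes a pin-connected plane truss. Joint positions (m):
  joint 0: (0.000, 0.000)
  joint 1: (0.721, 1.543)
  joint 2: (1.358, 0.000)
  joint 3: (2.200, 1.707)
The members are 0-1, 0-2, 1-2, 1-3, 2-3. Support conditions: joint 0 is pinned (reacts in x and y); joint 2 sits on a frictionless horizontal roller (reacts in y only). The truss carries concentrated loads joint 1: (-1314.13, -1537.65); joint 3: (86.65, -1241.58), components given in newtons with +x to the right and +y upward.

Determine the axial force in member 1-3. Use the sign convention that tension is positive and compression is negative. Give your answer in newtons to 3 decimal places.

744.057

N=4 nodes, M=5 members, R=3 reactions → 2N=8, M+R=8
member 0 (0-1): L=1.7031, (cx,cy)=(0.4233,0.9060)
member 1 (0-2): L=1.3580, (cx,cy)=(1.0000,0.0000)
member 2 (1-2): L=1.6693, (cx,cy)=(0.3816,-0.9243)
member 3 (1-3): L=1.4881, (cx,cy)=(0.9939,0.1102)
member 4 (2-3): L=1.9034, (cx,cy)=(0.4424,0.8968)
solve A·x = −loads:
  F[0-1] = -1474.3127 N (compression)
  F[0-2] = -603.3512 N (compression)
  F[1-2] = -129.7801 N (compression)
  F[1-3] = +744.0570 N (tension)
  F[2-3] = -1475.8442 N (compression)
  Rx@0 = +1227.4800 N
  Ry@0 = +1335.6876 N
  Ry@2 = +1443.5424 N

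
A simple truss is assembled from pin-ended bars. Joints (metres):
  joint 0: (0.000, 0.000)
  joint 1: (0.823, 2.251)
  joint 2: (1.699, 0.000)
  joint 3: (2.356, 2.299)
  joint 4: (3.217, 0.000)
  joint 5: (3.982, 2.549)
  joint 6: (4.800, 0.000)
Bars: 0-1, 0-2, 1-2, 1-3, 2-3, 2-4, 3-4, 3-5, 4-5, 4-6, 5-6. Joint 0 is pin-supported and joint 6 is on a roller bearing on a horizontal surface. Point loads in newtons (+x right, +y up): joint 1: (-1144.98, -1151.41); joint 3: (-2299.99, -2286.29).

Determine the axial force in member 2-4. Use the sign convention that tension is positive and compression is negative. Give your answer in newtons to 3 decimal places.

N=7 nodes, M=11 members, R=3 reactions → 2N=14, M+R=14
member 0 (0-1): L=2.3967, (cx,cy)=(0.3434,0.9392)
member 1 (0-2): L=1.6990, (cx,cy)=(1.0000,0.0000)
member 2 (1-2): L=2.4154, (cx,cy)=(0.3627,-0.9319)
member 3 (1-3): L=1.5338, (cx,cy)=(0.9995,0.0313)
member 4 (2-3): L=2.3910, (cx,cy)=(0.2748,0.9615)
member 5 (2-4): L=1.5180, (cx,cy)=(1.0000,0.0000)
member 6 (3-4): L=2.4549, (cx,cy)=(0.3507,-0.9365)
member 7 (3-5): L=1.6451, (cx,cy)=(0.9884,0.1520)
member 8 (4-5): L=2.6613, (cx,cy)=(0.2875,0.9578)
member 9 (4-6): L=1.5830, (cx,cy)=(1.0000,0.0000)
member 10 (5-6): L=2.6770, (cx,cy)=(0.3056,-0.9522)
solve A·x = −loads:
  F[0-1] = -3999.8518 N (compression)
  F[0-2] = -2071.4846 N (compression)
  F[1-2] = +2754.3158 N (tension)
  F[1-3] = -1228.0037 N (compression)
  F[2-3] = -2669.5558 N (compression)
  F[2-4] = -339.0570 N (compression)
  F[3-4] = +374.6670 N (tension)
  F[3-5] = +210.0932 N (tension)
  F[4-5] = -366.3289 N (compression)
  F[4-6] = -102.3514 N (compression)
  F[5-6] = +334.9616 N (tension)
  Rx@0 = +3444.9700 N
  Ry@0 = +3756.6411 N
  Ry@6 = -318.9411 N

-339.057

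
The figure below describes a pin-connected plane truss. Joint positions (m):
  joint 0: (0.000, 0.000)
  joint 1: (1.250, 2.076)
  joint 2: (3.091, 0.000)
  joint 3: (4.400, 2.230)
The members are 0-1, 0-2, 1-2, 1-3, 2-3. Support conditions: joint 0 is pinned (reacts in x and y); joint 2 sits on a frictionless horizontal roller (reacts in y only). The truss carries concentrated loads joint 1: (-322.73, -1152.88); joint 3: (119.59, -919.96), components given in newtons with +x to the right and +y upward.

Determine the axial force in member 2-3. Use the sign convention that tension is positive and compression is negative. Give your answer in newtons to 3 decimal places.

-1105.240

N=4 nodes, M=5 members, R=3 reactions → 2N=8, M+R=8
member 0 (0-1): L=2.4233, (cx,cy)=(0.5158,0.8567)
member 1 (0-2): L=3.0910, (cx,cy)=(1.0000,0.0000)
member 2 (1-2): L=2.7747, (cx,cy)=(0.6635,-0.7482)
member 3 (1-3): L=3.1538, (cx,cy)=(0.9988,0.0488)
member 4 (2-3): L=2.5858, (cx,cy)=(0.5062,0.8624)
solve A·x = −loads:
  F[0-1] = -499.0599 N (compression)
  F[0-2] = +54.2902 N (tension)
  F[1-2] = -925.0929 N (compression)
  F[1-3] = +679.9017 N (tension)
  F[2-3] = -1105.2398 N (compression)
  Rx@0 = +203.1400 N
  Ry@0 = +427.5400 N
  Ry@2 = +1645.3000 N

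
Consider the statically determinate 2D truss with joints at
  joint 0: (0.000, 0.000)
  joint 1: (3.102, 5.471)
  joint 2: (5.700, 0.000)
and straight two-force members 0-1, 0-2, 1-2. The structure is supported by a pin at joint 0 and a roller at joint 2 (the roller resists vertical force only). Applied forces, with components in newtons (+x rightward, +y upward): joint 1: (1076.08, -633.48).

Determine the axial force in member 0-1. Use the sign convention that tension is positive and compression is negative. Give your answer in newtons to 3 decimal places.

N=3 nodes, M=3 members, R=3 reactions → 2N=6, M+R=6
member 0 (0-1): L=6.2892, (cx,cy)=(0.4932,0.8699)
member 1 (0-2): L=5.7000, (cx,cy)=(1.0000,0.0000)
member 2 (1-2): L=6.0565, (cx,cy)=(0.4290,-0.9033)
solve A·x = −loads:
  F[0-1] = +855.4007 N (tension)
  F[0-2] = +654.1748 N (tension)
  F[1-2] = -1525.0283 N (compression)
  Rx@0 = -1076.0800 N
  Ry@0 = -744.1145 N
  Ry@2 = +1377.5945 N

855.401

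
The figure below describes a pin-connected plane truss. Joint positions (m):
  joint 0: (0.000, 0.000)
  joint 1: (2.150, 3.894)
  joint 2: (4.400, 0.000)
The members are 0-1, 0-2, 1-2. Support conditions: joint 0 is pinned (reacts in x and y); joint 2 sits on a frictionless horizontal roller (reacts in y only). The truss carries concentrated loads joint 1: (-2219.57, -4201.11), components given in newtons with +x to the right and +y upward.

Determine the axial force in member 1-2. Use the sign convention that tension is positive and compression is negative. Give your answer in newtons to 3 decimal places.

N=3 nodes, M=3 members, R=3 reactions → 2N=6, M+R=6
member 0 (0-1): L=4.4481, (cx,cy)=(0.4834,0.8754)
member 1 (0-2): L=4.4000, (cx,cy)=(1.0000,0.0000)
member 2 (1-2): L=4.4973, (cx,cy)=(0.5003,-0.8659)
solve A·x = −loads:
  F[0-1] = -4697.8392 N (compression)
  F[0-2] = +51.1339 N (tension)
  F[1-2] = -102.2064 N (compression)
  Rx@0 = +2219.5700 N
  Ry@0 = +4112.6143 N
  Ry@2 = +88.4957 N

-102.206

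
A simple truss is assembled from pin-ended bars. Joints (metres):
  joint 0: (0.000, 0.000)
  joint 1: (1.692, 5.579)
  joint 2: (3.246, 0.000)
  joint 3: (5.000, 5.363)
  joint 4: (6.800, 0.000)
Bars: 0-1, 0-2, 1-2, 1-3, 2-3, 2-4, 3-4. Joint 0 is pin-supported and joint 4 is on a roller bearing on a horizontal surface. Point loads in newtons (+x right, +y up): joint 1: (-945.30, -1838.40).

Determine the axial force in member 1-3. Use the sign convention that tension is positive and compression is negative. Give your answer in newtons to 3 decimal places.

N=5 nodes, M=7 members, R=3 reactions → 2N=10, M+R=10
member 0 (0-1): L=5.8299, (cx,cy)=(0.2902,0.9570)
member 1 (0-2): L=3.2460, (cx,cy)=(1.0000,0.0000)
member 2 (1-2): L=5.7914, (cx,cy)=(0.2683,-0.9633)
member 3 (1-3): L=3.3150, (cx,cy)=(0.9979,-0.0652)
member 4 (2-3): L=5.6425, (cx,cy)=(0.3109,0.9505)
member 5 (2-4): L=3.5540, (cx,cy)=(1.0000,0.0000)
member 6 (3-4): L=5.6570, (cx,cy)=(0.3182,-0.9480)
solve A·x = −loads:
  F[0-1] = -2253.5219 N (compression)
  F[0-2] = -291.2685 N (compression)
  F[1-2] = +316.2457 N (tension)
  F[1-3] = +206.8500 N (tension)
  F[2-3] = -320.5276 N (compression)
  F[2-4] = -106.7736 N (compression)
  F[3-4] = +335.5662 N (tension)
  Rx@0 = +945.3000 N
  Ry@0 = +2156.5259 N
  Ry@4 = -318.1259 N

206.850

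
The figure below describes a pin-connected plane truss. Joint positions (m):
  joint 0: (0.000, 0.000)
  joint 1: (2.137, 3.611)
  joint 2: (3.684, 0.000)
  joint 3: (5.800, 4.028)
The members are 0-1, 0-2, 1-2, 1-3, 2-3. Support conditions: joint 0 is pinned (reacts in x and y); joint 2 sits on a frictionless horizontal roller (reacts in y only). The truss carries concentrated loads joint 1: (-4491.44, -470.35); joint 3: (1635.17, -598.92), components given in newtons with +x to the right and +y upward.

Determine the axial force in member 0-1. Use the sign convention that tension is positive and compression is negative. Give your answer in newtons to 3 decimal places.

N=4 nodes, M=5 members, R=3 reactions → 2N=8, M+R=8
member 0 (0-1): L=4.1960, (cx,cy)=(0.5093,0.8606)
member 1 (0-2): L=3.6840, (cx,cy)=(1.0000,0.0000)
member 2 (1-2): L=3.9284, (cx,cy)=(0.3938,-0.9192)
member 3 (1-3): L=3.6867, (cx,cy)=(0.9936,0.1131)
member 4 (2-3): L=4.5500, (cx,cy)=(0.4651,0.8853)
solve A·x = −loads:
  F[0-1] = -2867.9058 N (compression)
  F[0-2] = -1395.6476 N (compression)
  F[1-2] = +2430.1902 N (tension)
  F[1-3] = +2087.2123 N (tension)
  F[2-3] = -943.2105 N (compression)
  Rx@0 = +2856.2700 N
  Ry@0 = +2468.0895 N
  Ry@2 = -1398.8195 N

-2867.906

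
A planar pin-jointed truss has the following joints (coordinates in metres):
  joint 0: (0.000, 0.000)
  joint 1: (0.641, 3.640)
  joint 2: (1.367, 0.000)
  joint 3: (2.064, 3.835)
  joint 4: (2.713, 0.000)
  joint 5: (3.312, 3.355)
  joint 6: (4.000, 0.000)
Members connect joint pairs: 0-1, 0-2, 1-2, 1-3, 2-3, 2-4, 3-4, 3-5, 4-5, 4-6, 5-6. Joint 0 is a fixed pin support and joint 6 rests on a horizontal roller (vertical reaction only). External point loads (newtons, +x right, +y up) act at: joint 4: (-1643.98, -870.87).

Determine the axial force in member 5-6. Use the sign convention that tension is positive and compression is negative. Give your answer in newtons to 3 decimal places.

-602.959

N=7 nodes, M=11 members, R=3 reactions → 2N=14, M+R=14
member 0 (0-1): L=3.6960, (cx,cy)=(0.1734,0.9848)
member 1 (0-2): L=1.3670, (cx,cy)=(1.0000,0.0000)
member 2 (1-2): L=3.7117, (cx,cy)=(0.1956,-0.9807)
member 3 (1-3): L=1.4363, (cx,cy)=(0.9907,0.1358)
member 4 (2-3): L=3.8978, (cx,cy)=(0.1788,0.9839)
member 5 (2-4): L=1.3460, (cx,cy)=(1.0000,0.0000)
member 6 (3-4): L=3.8895, (cx,cy)=(0.1669,-0.9860)
member 7 (3-5): L=1.3371, (cx,cy)=(0.9333,-0.3590)
member 8 (4-5): L=3.4081, (cx,cy)=(0.1758,0.9844)
member 9 (4-6): L=1.2870, (cx,cy)=(1.0000,0.0000)
member 10 (5-6): L=3.4248, (cx,cy)=(0.2009,-0.9796)
solve A·x = −loads:
  F[0-1] = -284.5139 N (compression)
  F[0-2] = -1594.6367 N (compression)
  F[1-2] = +271.4084 N (tension)
  F[1-3] = -103.3876 N (compression)
  F[2-3] = -270.5262 N (compression)
  F[2-4] = -1493.1748 N (compression)
  F[3-4] = +366.8938 N (tension)
  F[3-5] = -227.1661 N (compression)
  F[4-5] = +517.1705 N (tension)
  F[4-6] = +121.1265 N (tension)
  F[5-6] = -602.9592 N (compression)
  Rx@0 = +1643.9800 N
  Ry@0 = +280.2024 N
  Ry@6 = +590.6676 N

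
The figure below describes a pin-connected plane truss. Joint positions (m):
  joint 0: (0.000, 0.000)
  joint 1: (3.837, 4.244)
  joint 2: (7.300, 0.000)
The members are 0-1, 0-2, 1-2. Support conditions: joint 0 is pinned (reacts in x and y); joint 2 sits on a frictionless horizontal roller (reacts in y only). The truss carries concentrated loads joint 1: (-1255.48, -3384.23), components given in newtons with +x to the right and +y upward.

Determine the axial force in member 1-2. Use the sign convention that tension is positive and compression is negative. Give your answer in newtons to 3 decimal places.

N=3 nodes, M=3 members, R=3 reactions → 2N=6, M+R=6
member 0 (0-1): L=5.7214, (cx,cy)=(0.6706,0.7418)
member 1 (0-2): L=7.3000, (cx,cy)=(1.0000,0.0000)
member 2 (1-2): L=5.4776, (cx,cy)=(0.6322,-0.7748)
solve A·x = −loads:
  F[0-1] = -3148.2666 N (compression)
  F[0-2] = +855.8838 N (tension)
  F[1-2] = -1353.7897 N (compression)
  Rx@0 = +1255.4800 N
  Ry@0 = +2335.3213 N
  Ry@2 = +1048.9087 N

-1353.790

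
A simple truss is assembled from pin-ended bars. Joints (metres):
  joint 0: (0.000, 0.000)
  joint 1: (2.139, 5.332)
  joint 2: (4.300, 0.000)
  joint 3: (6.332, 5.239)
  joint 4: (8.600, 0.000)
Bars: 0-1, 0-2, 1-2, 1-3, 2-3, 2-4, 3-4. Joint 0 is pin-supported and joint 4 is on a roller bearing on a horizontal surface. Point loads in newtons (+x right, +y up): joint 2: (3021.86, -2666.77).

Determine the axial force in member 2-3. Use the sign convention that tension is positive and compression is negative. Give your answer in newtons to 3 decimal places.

N=5 nodes, M=7 members, R=3 reactions → 2N=10, M+R=10
member 0 (0-1): L=5.7450, (cx,cy)=(0.3723,0.9281)
member 1 (0-2): L=4.3000, (cx,cy)=(1.0000,0.0000)
member 2 (1-2): L=5.7533, (cx,cy)=(0.3756,-0.9268)
member 3 (1-3): L=4.1940, (cx,cy)=(0.9998,-0.0222)
member 4 (2-3): L=5.6193, (cx,cy)=(0.3616,0.9323)
member 5 (2-4): L=4.3000, (cx,cy)=(1.0000,0.0000)
member 6 (3-4): L=5.7088, (cx,cy)=(0.3973,-0.9177)
solve A·x = −loads:
  F[0-1] = -1436.6761 N (compression)
  F[0-2] = +3556.7644 N (tension)
  F[1-2] = +1464.7015 N (tension)
  F[1-3] = -1085.3312 N (compression)
  F[2-3] = +1404.3535 N (tension)
  F[2-4] = +577.2318 N (tension)
  F[3-4] = -1452.9666 N (compression)
  Rx@0 = -3021.8600 N
  Ry@0 = +1333.3850 N
  Ry@4 = +1333.3850 N

1404.354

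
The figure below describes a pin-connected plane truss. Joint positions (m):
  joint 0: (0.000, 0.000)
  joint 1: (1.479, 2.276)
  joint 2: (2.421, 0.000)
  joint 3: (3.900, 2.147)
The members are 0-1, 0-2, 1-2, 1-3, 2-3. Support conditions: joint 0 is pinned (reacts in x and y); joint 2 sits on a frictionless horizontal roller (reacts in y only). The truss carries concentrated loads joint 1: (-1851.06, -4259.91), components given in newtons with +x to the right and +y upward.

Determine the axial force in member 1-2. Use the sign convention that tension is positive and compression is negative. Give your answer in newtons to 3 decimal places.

-933.133

N=4 nodes, M=5 members, R=3 reactions → 2N=8, M+R=8
member 0 (0-1): L=2.7143, (cx,cy)=(0.5449,0.8385)
member 1 (0-2): L=2.4210, (cx,cy)=(1.0000,0.0000)
member 2 (1-2): L=2.4632, (cx,cy)=(0.3824,-0.9240)
member 3 (1-3): L=2.4244, (cx,cy)=(0.9986,-0.0532)
member 4 (2-3): L=2.6071, (cx,cy)=(0.5673,0.8235)
solve A·x = −loads:
  F[0-1] = -4052.0719 N (compression)
  F[0-2] = +356.8522 N (tension)
  F[1-2] = -933.1335 N (compression)
  F[1-3] = +0.0000 N (tension)
  F[2-3] = -0.0000 N (compression)
  Rx@0 = +1851.0600 N
  Ry@0 = +3397.7066 N
  Ry@2 = +862.2034 N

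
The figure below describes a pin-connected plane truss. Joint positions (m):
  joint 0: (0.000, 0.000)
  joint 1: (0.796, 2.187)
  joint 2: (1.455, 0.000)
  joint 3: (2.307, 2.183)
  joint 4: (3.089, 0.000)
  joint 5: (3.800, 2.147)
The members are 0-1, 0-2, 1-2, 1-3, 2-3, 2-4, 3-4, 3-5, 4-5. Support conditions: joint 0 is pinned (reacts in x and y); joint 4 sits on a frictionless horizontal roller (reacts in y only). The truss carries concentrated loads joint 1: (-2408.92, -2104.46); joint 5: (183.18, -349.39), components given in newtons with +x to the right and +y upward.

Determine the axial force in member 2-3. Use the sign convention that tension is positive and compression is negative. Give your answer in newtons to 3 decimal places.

N=6 nodes, M=9 members, R=3 reactions → 2N=12, M+R=12
member 0 (0-1): L=2.3274, (cx,cy)=(0.3420,0.9397)
member 1 (0-2): L=1.4550, (cx,cy)=(1.0000,0.0000)
member 2 (1-2): L=2.2841, (cx,cy)=(0.2885,-0.9575)
member 3 (1-3): L=1.5110, (cx,cy)=(1.0000,-0.0026)
member 4 (2-3): L=2.3434, (cx,cy)=(0.3636,0.9316)
member 5 (2-4): L=1.6340, (cx,cy)=(1.0000,0.0000)
member 6 (3-4): L=2.3188, (cx,cy)=(0.3372,-0.9414)
member 7 (3-5): L=1.4934, (cx,cy)=(0.9997,-0.0241)
member 8 (4-5): L=2.2617, (cx,cy)=(0.3144,0.9493)
solve A·x = −loads:
  F[0-1] = -3256.3106 N (compression)
  F[0-2] = -1112.0198 N (compression)
  F[1-2] = +995.1200 N (tension)
  F[1-3] = +1008.0988 N (tension)
  F[2-3] = -1022.8005 N (compression)
  F[2-4] = -453.0468 N (compression)
  F[3-4] = +1007.3327 N (tension)
  F[3-5] = +296.6024 N (tension)
  F[4-5] = -360.5183 N (compression)
  Rx@0 = +2225.7400 N
  Ry@0 = +3059.9324 N
  Ry@4 = -606.0824 N

-1022.801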